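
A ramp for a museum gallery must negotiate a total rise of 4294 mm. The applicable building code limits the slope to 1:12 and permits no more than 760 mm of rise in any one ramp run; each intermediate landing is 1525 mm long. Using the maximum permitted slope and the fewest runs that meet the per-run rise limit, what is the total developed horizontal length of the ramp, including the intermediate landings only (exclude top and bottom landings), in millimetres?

4294 / 760 = 5.65, so 6 ramp runs are needed. That means 5 intermediate landings.
Ramp run (horizontal) at 1:12: 4294 × 12 = 51528 mm.
Intermediate landings: 5 × 1525 = 7625 mm.
Total developed length = 51528 + 7625 = 59153 mm.

59153 mm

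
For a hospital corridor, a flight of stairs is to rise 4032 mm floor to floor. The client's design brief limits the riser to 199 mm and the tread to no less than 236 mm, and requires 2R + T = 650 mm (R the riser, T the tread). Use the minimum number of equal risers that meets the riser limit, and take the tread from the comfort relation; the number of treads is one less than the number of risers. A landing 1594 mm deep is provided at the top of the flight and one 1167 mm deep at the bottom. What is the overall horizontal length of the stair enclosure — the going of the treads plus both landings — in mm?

⌈4032/199⌉ = 21 risers.
Each riser is 4032/21 = 192 mm (≤ 199 mm).
Tread T = 650 − 2 × 192 = 266 mm (≥ 236 mm).
21 risers give 20 treads; going = 20 × 266 = 5320 mm.
Add landings: 5320 + 1594 + 1167 = 8081 mm.

8081 mm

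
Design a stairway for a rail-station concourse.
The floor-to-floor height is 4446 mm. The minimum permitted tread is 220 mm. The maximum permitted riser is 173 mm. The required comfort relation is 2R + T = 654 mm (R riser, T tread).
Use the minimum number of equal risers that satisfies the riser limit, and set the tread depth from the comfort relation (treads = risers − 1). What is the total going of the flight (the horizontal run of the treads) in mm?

4446 / 173 = 25.70, so 26 risers are needed.
Each riser is 4446/26 = 171 mm (≤ 173 mm).
Tread T = 654 − 2 × 171 = 312 mm (≥ 220 mm).
Treads = 26 − 1 = 25; going = 25 × 312 = 7800 mm.

7800 mm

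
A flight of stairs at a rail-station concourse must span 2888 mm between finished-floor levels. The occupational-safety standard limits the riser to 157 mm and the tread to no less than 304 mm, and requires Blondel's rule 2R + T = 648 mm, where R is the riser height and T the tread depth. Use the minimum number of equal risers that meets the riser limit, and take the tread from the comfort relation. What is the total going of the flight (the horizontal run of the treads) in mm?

⌈2888/157⌉ = 19 risers.
R = 2888 ÷ 19 = 152 mm.
T = 648 − 2·152 = 344 mm, which satisfies the 304 mm minimum.
19 risers give 18 treads; going = 18 × 344 = 6192 mm.

6192 mm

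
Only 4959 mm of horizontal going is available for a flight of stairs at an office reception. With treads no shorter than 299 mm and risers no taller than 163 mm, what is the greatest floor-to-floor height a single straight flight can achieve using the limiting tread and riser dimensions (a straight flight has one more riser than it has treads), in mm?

Treads that fit: ⌊4959 / 299⌋ = 16.
Risers = treads + 1 = 17.
Maximum height = 17 × 163 = 2771 mm.

2771 mm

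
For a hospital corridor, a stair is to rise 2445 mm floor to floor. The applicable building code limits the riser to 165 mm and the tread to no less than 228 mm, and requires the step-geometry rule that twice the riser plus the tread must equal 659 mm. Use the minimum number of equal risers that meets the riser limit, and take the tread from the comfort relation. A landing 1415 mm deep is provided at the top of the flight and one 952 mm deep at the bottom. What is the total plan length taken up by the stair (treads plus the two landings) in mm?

7029 mm

At most 165 each: 2445/165 = 14.82, giving 15 risers.
R = 2445 ÷ 15 = 163 mm.
Tread T = 659 − 2 × 163 = 333 mm (≥ 228 mm).
15 risers give 14 treads; going = 14 × 333 = 4662 mm.
Add landings: 4662 + 1415 + 952 = 7029 mm.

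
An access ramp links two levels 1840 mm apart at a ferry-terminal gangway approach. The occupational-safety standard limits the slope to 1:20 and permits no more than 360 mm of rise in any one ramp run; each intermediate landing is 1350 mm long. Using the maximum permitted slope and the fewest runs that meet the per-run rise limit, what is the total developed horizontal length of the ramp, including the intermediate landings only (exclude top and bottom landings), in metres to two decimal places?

43.55 m

⌈1840/360⌉ = 6 ramp runs. That means 5 intermediate landings.
Horizontal run for 1840 mm of rise at 1:20 is 1840 × 20 = 36800 mm.
5 intermediate landings contribute 5 × 1350 = 6750 mm.
Total developed length = 36800 + 6750 = 43550 mm.
= 43.55 m.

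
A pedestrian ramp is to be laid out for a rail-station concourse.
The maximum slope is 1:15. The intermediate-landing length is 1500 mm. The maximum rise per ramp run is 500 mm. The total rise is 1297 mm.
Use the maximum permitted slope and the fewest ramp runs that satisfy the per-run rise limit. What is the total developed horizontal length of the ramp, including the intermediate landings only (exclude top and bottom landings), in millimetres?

22455 mm

1297 / 500 = 2.59, so 3 ramp runs are needed. That means 2 intermediate landings.
Horizontal run for 1297 mm of rise at 1:15 is 1297 × 15 = 19455 mm.
2 intermediate landings contribute 2 × 1500 = 3000 mm.
Total developed length = 19455 + 3000 = 22455 mm.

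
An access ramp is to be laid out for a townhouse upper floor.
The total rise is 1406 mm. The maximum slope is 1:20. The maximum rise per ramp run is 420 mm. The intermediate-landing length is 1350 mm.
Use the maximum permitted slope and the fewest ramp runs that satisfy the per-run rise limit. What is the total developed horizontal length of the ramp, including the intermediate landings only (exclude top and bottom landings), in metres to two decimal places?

⌈1406/420⌉ = 4 ramp runs. That means 3 intermediate landings.
Horizontal run for 1406 mm of rise at 1:20 is 1406 × 20 = 28120 mm.
Intermediate landings: 3 × 1350 = 4050 mm.
Total developed length = 28120 + 4050 = 32170 mm.
= 32.17 m.

32.17 m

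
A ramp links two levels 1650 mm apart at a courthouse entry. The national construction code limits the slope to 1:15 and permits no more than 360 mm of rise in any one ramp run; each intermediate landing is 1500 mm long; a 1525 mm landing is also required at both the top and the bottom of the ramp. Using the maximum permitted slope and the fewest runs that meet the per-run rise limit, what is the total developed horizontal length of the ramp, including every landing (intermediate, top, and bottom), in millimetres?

33800 mm

At most 360 each: 1650/360 = 4.58, giving 5 ramp runs. That means 4 intermediate landings.
Horizontal run for 1650 mm of rise at 1:15 is 1650 × 15 = 24750 mm.
4 intermediate landings contribute 4 × 1500 = 6000 mm.
Top and bottom landings: 2 × 1525 = 3050 mm.
Total = 24750 + 6000 + 3050 = 33800 mm.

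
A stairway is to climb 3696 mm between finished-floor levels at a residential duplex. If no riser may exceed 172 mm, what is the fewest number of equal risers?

22 risers

3696 / 172 = 21.49, so 22 risers are needed.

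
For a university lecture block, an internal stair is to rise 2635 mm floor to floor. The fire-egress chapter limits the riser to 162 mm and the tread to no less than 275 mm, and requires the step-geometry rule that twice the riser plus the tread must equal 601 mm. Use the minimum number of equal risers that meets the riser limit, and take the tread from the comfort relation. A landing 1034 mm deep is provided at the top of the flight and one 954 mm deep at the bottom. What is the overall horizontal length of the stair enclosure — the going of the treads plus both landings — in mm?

⌈2635/162⌉ = 17 risers.
Each riser is 2635/17 = 155 mm (≤ 162 mm).
T = 601 − 2·155 = 291 mm, which satisfies the 275 mm minimum.
Treads = 17 − 1 = 16; going = 16 × 291 = 4656 mm.
Enclosure = 4656 + 1034 + 954 = 6644 mm.

6644 mm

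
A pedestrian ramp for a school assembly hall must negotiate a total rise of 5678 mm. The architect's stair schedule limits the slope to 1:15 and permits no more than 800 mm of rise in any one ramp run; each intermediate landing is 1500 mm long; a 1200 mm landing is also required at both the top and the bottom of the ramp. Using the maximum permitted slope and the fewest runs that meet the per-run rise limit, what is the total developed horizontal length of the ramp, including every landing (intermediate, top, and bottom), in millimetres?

98070 mm

⌈5678/800⌉ = 8 ramp runs. That means 7 intermediate landings.
Ramp run (horizontal) at 1:15: 5678 × 15 = 85170 mm.
7 intermediate landings contribute 7 × 1500 = 10500 mm.
Top and bottom landings: 2 × 1200 = 2400 mm.
Total = 85170 + 10500 + 2400 = 98070 mm.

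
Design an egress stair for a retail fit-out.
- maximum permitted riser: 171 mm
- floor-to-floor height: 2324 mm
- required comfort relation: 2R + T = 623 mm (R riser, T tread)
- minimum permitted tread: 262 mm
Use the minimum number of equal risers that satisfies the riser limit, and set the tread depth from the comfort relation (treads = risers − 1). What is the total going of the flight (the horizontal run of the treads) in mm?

2324 / 171 = 13.591 → round up to 14 risers.
Each riser is 2324/14 = 166 mm (≤ 171 mm).
From 2R + T = 623: T = 623 − 332 = 291 mm.
Treads = 14 − 1 = 13; going = 13 × 291 = 3783 mm.

3783 mm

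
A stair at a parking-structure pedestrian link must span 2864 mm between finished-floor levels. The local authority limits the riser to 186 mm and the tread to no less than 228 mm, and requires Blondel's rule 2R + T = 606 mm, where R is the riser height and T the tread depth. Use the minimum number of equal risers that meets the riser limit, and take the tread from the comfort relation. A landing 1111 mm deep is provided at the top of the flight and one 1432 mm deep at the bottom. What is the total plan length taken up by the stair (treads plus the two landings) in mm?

At most 186 each: 2864/186 = 15.40, giving 16 risers.
Riser R = 2864 / 16 = 179 mm, within the 186 mm limit.
Tread T = 606 − 2 × 179 = 248 mm (≥ 228 mm).
16 risers give 15 treads; going = 15 × 248 = 3720 mm.
Add landings: 3720 + 1111 + 1432 = 6263 mm.

6263 mm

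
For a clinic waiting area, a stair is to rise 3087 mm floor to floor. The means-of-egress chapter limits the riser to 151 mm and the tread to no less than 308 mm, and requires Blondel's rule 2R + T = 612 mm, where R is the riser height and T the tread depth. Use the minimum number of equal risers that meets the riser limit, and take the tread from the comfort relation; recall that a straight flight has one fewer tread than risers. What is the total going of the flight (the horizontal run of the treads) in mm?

6360 mm

⌈3087/151⌉ = 21 risers.
Riser R = 3087 / 21 = 147 mm, within the 151 mm limit.
Tread T = 612 − 2 × 147 = 318 mm (≥ 308 mm).
Going = (21 − 1) × 318 = 6360 mm.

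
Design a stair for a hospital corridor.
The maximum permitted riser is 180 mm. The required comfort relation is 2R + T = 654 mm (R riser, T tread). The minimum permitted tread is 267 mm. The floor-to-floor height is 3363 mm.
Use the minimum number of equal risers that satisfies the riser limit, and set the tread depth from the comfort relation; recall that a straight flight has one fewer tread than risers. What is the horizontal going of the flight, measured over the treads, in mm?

⌈3363/180⌉ = 19 risers.
Riser R = 3363 / 19 = 177 mm, within the 180 mm limit.
From 2R + T = 654: T = 654 − 354 = 300 mm.
Treads = 19 − 1 = 18; going = 18 × 300 = 5400 mm.

5400 mm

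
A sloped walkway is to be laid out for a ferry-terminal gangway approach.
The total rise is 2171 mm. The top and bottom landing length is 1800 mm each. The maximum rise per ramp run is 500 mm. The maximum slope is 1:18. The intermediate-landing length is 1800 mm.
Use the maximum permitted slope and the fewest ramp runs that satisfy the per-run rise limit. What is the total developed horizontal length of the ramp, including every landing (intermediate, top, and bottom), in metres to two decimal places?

At most 500 each: 2171/500 = 4.34, giving 5 ramp runs. That means 4 intermediate landings.
Horizontal run for 2171 mm of rise at 1:18 is 2171 × 18 = 39078 mm.
Intermediate landings: 4 × 1800 = 7200 mm.
Top and bottom landings: 2 × 1800 = 3600 mm.
Total = 39078 + 7200 + 3600 = 49878 mm.
= 49.88 m.

49.88 m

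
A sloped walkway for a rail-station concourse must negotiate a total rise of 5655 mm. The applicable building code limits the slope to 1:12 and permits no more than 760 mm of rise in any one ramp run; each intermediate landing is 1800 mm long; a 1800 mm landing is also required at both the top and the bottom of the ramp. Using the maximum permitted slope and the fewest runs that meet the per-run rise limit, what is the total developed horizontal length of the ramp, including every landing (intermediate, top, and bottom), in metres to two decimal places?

84.06 m

At most 760 each: 5655/760 = 7.44, giving 8 ramp runs. That means 7 intermediate landings.
Horizontal run for 5655 mm of rise at 1:12 is 5655 × 12 = 67860 mm.
7 intermediate landings contribute 7 × 1800 = 12600 mm.
Top and bottom landings: 2 × 1800 = 3600 mm.
Total = 67860 + 12600 + 3600 = 84060 mm.
= 84.06 m.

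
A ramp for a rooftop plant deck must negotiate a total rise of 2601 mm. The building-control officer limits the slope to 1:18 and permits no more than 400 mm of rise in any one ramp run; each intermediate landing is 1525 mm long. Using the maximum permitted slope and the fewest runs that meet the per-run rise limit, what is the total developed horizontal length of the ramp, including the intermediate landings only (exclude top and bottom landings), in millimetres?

55968 mm

2601 / 400 = 6.503 → round up to 7 ramp runs. That means 6 intermediate landings.
Ramp run (horizontal) at 1:18: 2601 × 18 = 46818 mm.
Intermediate landings: 6 × 1525 = 9150 mm.
Total developed length = 46818 + 9150 = 55968 mm.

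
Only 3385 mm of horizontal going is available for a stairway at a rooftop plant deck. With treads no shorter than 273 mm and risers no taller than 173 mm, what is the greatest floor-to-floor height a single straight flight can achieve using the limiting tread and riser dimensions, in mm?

Treads that fit: ⌊3385 / 273⌋ = 12.
Risers = treads + 1 = 13.
Maximum height = 13 × 173 = 2249 mm.

2249 mm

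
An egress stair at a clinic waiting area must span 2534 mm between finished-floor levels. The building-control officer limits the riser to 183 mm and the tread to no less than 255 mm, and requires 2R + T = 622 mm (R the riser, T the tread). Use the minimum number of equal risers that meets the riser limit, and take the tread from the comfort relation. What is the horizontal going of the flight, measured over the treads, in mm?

3380 mm

At most 183 each: 2534/183 = 13.85, giving 14 risers.
Riser R = 2534 / 14 = 181 mm, within the 183 mm limit.
Tread T = 622 − 2 × 181 = 260 mm (≥ 255 mm).
Going = (14 − 1) × 260 = 3380 mm.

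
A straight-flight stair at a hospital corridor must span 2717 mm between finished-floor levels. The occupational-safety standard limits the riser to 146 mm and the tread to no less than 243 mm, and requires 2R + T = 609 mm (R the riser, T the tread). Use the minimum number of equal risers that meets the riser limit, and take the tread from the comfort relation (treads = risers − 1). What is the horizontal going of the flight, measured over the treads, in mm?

5814 mm

⌈2717/146⌉ = 19 risers.
R = 2717 ÷ 19 = 143 mm.
T = 609 − 2·143 = 323 mm, which satisfies the 243 mm minimum.
Going = (19 − 1) × 323 = 5814 mm.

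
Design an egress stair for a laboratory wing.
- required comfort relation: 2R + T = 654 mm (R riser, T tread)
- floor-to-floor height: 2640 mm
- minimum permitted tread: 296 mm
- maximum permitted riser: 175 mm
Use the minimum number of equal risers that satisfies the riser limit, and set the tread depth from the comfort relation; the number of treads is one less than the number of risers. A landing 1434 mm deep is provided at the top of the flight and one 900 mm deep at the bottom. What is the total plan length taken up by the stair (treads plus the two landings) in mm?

7194 mm

At most 175 each: 2640/175 = 15.09, giving 16 risers.
R = 2640 ÷ 16 = 165 mm.
T = 654 − 2·165 = 324 mm, which satisfies the 296 mm minimum.
16 risers give 15 treads; going = 15 × 324 = 4860 mm.
Enclosure = 4860 + 1434 + 900 = 7194 mm.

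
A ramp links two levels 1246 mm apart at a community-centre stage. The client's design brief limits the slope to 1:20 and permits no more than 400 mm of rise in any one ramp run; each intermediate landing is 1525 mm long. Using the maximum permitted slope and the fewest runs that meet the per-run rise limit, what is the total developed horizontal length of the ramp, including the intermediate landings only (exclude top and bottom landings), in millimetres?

1246 / 400 = 3.115 → round up to 4 ramp runs. That means 3 intermediate landings.
Ramp run (horizontal) at 1:20: 1246 × 20 = 24920 mm.
3 intermediate landings contribute 3 × 1525 = 4575 mm.
Developed length = 24920 + 4575 = 29495 mm.

29495 mm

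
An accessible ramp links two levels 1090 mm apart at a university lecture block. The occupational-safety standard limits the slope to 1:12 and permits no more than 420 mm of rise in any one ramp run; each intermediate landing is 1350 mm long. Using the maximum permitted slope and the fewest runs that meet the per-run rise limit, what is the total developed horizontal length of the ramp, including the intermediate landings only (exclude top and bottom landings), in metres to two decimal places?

1090 / 420 = 2.60, so 3 ramp runs are needed. That means 2 intermediate landings.
Ramp run (horizontal) at 1:12: 1090 × 12 = 13080 mm.
Intermediate landings: 2 × 1350 = 2700 mm.
Total developed length = 13080 + 2700 = 15780 mm.
= 15.78 m.

15.78 m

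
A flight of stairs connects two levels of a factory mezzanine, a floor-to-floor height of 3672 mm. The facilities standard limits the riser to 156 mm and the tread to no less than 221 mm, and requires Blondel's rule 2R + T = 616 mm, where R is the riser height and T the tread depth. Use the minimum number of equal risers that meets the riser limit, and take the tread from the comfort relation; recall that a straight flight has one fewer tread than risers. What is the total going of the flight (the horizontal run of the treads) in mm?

3672 / 156 = 23.54, so 24 risers are needed.
R = 3672 ÷ 24 = 153 mm.
T = 616 − 2·153 = 310 mm, which satisfies the 221 mm minimum.
24 risers give 23 treads; going = 23 × 310 = 7130 mm.

7130 mm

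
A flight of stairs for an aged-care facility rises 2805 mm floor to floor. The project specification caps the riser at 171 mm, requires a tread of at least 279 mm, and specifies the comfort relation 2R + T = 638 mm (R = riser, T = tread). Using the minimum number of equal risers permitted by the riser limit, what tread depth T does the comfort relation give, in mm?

⌈2805/171⌉ = 17 risers.
Each riser is 2805/17 = 165 mm (≤ 171 mm).
Tread T = 638 − 2 × 165 = 308 mm (≥ 279 mm).

308 mm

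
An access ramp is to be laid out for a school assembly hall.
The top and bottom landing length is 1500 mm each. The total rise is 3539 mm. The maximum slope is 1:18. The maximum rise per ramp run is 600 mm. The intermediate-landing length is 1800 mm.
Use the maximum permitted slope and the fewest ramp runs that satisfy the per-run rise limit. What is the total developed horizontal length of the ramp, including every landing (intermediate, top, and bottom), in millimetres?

75702 mm

At most 600 each: 3539/600 = 5.90, giving 6 ramp runs. That means 5 intermediate landings.
Ramp run (horizontal) at 1:18: 3539 × 18 = 63702 mm.
Intermediate landings: 5 × 1800 = 9000 mm.
Top and bottom landings: 2 × 1500 = 3000 mm.
Total = 63702 + 9000 + 3000 = 75702 mm.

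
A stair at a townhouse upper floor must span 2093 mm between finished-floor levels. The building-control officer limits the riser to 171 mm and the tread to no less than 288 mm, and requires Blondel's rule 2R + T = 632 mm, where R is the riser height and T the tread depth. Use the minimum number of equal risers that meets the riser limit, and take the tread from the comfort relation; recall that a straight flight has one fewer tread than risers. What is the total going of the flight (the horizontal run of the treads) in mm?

⌈2093/171⌉ = 13 risers.
Riser R = 2093 / 13 = 161 mm, within the 171 mm limit.
From 2R + T = 632: T = 632 − 322 = 310 mm.
13 risers give 12 treads; going = 12 × 310 = 3720 mm.

3720 mm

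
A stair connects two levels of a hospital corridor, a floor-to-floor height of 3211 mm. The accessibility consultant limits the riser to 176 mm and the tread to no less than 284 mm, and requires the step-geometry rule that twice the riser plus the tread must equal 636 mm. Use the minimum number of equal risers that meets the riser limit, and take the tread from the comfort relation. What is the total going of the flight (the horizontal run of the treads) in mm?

3211 / 176 = 18.244 → round up to 19 risers.
Riser R = 3211 / 19 = 169 mm, within the 176 mm limit.
From 2R + T = 636: T = 636 − 338 = 298 mm.
Treads = 19 − 1 = 18; going = 18 × 298 = 5364 mm.

5364 mm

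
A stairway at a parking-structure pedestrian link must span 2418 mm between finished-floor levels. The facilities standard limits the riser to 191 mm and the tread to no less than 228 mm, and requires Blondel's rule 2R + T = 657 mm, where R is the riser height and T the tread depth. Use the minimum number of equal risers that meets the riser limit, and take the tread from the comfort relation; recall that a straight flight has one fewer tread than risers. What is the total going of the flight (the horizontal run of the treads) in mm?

2418 / 191 = 12.660 → round up to 13 risers.
Riser R = 2418 / 13 = 186 mm, within the 191 mm limit.
Tread T = 657 − 2 × 186 = 285 mm (≥ 228 mm).
Going = (13 − 1) × 285 = 3420 mm.

3420 mm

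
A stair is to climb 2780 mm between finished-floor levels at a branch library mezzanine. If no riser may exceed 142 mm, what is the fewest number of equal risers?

⌈2780/142⌉ = 20 risers.

20 risers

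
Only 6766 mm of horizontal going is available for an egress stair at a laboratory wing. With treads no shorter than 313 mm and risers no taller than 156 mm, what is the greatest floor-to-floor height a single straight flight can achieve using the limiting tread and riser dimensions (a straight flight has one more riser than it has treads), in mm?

6766 / 313 = 21.62, so 21 treads fit.
Risers = treads + 1 = 22.
Maximum height = 22 × 156 = 3432 mm.

3432 mm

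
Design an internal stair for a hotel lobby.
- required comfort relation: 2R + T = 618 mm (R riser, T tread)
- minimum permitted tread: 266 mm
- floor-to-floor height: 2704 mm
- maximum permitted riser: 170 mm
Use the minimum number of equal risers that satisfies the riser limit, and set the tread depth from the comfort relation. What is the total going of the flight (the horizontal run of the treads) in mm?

4200 mm

⌈2704/170⌉ = 16 risers.
Riser R = 2704 / 16 = 169 mm, within the 170 mm limit.
From 2R + T = 618: T = 618 − 338 = 280 mm.
16 risers give 15 treads; going = 15 × 280 = 4200 mm.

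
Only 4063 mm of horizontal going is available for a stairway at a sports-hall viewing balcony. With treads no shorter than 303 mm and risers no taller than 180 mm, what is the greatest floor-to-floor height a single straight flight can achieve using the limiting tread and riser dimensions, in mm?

Treads that fit: ⌊4063 / 303⌋ = 13.
Risers = treads + 1 = 14.
Maximum height = 14 × 180 = 2520 mm.

2520 mm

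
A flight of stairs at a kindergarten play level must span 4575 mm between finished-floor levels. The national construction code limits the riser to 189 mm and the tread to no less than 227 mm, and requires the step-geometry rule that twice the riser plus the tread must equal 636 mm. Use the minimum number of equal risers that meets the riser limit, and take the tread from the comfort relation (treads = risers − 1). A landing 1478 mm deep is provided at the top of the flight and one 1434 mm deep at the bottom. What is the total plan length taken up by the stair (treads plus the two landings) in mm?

9392 mm

4575 / 189 = 24.206 → round up to 25 risers.
Riser R = 4575 / 25 = 183 mm, within the 189 mm limit.
T = 636 − 2·183 = 270 mm, which satisfies the 227 mm minimum.
Going = (25 − 1) × 270 = 6480 mm.
Enclosure = 6480 + 1478 + 1434 = 9392 mm.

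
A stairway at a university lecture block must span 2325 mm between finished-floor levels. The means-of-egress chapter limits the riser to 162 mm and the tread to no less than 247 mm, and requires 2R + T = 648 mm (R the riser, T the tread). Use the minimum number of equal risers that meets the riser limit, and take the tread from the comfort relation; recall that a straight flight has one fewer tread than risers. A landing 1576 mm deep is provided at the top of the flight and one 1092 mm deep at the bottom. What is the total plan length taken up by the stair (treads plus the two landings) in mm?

7400 mm

2325 / 162 = 14.35, so 15 risers are needed.
R = 2325 ÷ 15 = 155 mm.
From 2R + T = 648: T = 648 − 310 = 338 mm.
Treads = 15 − 1 = 14; going = 14 × 338 = 4732 mm.
Enclosure = 4732 + 1576 + 1092 = 7400 mm.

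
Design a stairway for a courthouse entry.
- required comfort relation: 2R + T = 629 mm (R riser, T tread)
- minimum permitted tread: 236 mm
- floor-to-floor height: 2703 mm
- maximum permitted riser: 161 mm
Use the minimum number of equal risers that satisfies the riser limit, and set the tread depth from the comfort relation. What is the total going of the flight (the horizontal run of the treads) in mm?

At most 161 each: 2703/161 = 16.79, giving 17 risers.
Each riser is 2703/17 = 159 mm (≤ 161 mm).
From 2R + T = 629: T = 629 − 318 = 311 mm.
Going = (17 − 1) × 311 = 4976 mm.

4976 mm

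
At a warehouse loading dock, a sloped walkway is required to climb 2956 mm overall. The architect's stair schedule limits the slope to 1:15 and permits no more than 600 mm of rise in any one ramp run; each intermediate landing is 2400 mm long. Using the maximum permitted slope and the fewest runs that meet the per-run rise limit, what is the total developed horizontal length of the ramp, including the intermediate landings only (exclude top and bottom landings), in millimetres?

⌈2956/600⌉ = 5 ramp runs. That means 4 intermediate landings.
Ramp run (horizontal) at 1:15: 2956 × 15 = 44340 mm.
4 intermediate landings contribute 4 × 2400 = 9600 mm.
Developed length = 44340 + 9600 = 53940 mm.

53940 mm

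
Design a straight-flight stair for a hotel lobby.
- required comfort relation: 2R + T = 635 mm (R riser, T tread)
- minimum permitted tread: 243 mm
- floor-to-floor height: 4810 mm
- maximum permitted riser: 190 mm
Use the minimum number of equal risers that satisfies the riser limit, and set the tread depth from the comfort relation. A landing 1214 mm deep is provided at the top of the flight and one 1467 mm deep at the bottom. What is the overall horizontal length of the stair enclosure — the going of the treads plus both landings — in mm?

9306 mm

4810 / 190 = 25.32, so 26 risers are needed.
Each riser is 4810/26 = 185 mm (≤ 190 mm).
Tread T = 635 − 2 × 185 = 265 mm (≥ 243 mm).
Treads = 26 − 1 = 25; going = 25 × 265 = 6625 mm.
Enclosure = 6625 + 1214 + 1467 = 9306 mm.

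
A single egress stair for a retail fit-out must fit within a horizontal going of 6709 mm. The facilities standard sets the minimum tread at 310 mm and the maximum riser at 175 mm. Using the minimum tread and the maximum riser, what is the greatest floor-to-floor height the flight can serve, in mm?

6709 / 310 = 21.64, so 21 treads fit.
Risers = treads + 1 = 22.
Maximum height = 22 × 175 = 3850 mm.

3850 mm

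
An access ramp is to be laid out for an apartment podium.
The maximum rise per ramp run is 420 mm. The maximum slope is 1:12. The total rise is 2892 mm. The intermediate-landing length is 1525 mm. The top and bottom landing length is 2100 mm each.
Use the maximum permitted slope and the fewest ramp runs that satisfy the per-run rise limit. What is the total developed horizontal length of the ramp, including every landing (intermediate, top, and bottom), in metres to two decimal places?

48.05 m

At most 420 each: 2892/420 = 6.89, giving 7 ramp runs. That means 6 intermediate landings.
Horizontal run for 2892 mm of rise at 1:12 is 2892 × 12 = 34704 mm.
6 intermediate landings contribute 6 × 1525 = 9150 mm.
Top and bottom landings: 2 × 2100 = 4200 mm.
Total = 34704 + 9150 + 4200 = 48054 mm.
= 48.05 m.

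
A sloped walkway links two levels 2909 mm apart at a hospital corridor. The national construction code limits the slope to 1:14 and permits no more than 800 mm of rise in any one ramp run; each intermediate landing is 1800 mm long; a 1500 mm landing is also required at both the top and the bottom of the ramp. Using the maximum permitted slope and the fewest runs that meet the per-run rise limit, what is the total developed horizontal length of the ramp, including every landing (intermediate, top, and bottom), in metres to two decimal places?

49.13 m

⌈2909/800⌉ = 4 ramp runs. That means 3 intermediate landings.
Ramp run (horizontal) at 1:14: 2909 × 14 = 40726 mm.
Intermediate landings: 3 × 1800 = 5400 mm.
Top and bottom landings: 2 × 1500 = 3000 mm.
Total = 40726 + 5400 + 3000 = 49126 mm.
= 49.13 m.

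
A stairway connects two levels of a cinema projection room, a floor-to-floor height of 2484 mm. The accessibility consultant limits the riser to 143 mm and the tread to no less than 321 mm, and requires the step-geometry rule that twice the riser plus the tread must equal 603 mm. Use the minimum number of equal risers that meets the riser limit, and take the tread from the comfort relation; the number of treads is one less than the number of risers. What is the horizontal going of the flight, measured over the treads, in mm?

5559 mm

⌈2484/143⌉ = 18 risers.
Each riser is 2484/18 = 138 mm (≤ 143 mm).
T = 603 − 2·138 = 327 mm, which satisfies the 321 mm minimum.
Going = (18 − 1) × 327 = 5559 mm.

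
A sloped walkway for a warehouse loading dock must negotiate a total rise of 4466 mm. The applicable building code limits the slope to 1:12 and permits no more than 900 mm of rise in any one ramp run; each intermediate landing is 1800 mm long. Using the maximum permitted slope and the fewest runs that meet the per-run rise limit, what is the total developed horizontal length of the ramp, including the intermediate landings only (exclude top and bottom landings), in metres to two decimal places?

4466 / 900 = 4.962 → round up to 5 ramp runs. That means 4 intermediate landings.
Ramp run (horizontal) at 1:12: 4466 × 12 = 53592 mm.
4 intermediate landings contribute 4 × 1800 = 7200 mm.
Total developed length = 53592 + 7200 = 60792 mm.
= 60.79 m.

60.79 m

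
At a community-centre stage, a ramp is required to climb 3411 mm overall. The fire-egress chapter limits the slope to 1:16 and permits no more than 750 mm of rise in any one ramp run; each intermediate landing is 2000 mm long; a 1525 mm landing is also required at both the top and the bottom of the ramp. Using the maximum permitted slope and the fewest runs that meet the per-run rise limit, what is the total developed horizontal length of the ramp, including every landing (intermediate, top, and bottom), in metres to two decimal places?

3411 / 750 = 4.55, so 5 ramp runs are needed. That means 4 intermediate landings.
Ramp run (horizontal) at 1:16: 3411 × 16 = 54576 mm.
Intermediate landings: 4 × 2000 = 8000 mm.
Top and bottom landings: 2 × 1525 = 3050 mm.
Total = 54576 + 8000 + 3050 = 65626 mm.
= 65.63 m.

65.63 m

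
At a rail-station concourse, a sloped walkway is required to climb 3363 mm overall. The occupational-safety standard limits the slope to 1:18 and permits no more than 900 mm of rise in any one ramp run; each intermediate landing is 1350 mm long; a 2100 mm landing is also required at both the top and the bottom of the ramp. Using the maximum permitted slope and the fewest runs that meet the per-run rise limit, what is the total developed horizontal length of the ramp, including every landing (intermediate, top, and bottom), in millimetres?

68784 mm

⌈3363/900⌉ = 4 ramp runs. That means 3 intermediate landings.
Ramp run (horizontal) at 1:18: 3363 × 18 = 60534 mm.
3 intermediate landings contribute 3 × 1350 = 4050 mm.
Top and bottom landings: 2 × 2100 = 4200 mm.
Total = 60534 + 4050 + 4200 = 68784 mm.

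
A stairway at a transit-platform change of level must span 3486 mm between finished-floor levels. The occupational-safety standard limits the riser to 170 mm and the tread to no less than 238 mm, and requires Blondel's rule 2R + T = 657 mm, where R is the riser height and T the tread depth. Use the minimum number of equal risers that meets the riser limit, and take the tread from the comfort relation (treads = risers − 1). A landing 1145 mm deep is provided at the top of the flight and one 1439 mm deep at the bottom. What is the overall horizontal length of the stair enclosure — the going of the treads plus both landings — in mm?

At most 170 each: 3486/170 = 20.51, giving 21 risers.
R = 3486 ÷ 21 = 166 mm.
From 2R + T = 657: T = 657 − 332 = 325 mm.
21 risers give 20 treads; going = 20 × 325 = 6500 mm.
Add landings: 6500 + 1145 + 1439 = 9084 mm.

9084 mm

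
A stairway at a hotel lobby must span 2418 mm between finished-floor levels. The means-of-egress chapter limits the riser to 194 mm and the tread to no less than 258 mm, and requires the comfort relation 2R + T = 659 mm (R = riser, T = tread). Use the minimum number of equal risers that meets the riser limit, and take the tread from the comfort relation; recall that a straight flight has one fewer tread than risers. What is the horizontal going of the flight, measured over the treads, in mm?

3444 mm

At most 194 each: 2418/194 = 12.46, giving 13 risers.
Each riser is 2418/13 = 186 mm (≤ 194 mm).
Tread T = 659 − 2 × 186 = 287 mm (≥ 258 mm).
13 risers give 12 treads; going = 12 × 287 = 3444 mm.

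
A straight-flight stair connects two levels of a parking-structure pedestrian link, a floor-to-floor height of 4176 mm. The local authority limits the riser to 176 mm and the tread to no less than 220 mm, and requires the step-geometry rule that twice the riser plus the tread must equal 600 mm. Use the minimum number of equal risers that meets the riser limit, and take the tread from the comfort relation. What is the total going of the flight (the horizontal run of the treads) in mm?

5796 mm

At most 176 each: 4176/176 = 23.73, giving 24 risers.
R = 4176 ÷ 24 = 174 mm.
From 2R + T = 600: T = 600 − 348 = 252 mm.
Treads = 24 − 1 = 23; going = 23 × 252 = 5796 mm.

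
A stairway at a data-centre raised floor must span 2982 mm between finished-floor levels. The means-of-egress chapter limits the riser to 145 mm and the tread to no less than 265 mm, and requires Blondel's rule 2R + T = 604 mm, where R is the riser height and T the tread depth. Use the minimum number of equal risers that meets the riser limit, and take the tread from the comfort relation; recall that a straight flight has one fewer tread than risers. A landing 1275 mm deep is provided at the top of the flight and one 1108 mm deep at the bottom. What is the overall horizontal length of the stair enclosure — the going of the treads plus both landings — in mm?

2982 / 145 = 20.57, so 21 risers are needed.
R = 2982 ÷ 21 = 142 mm.
From 2R + T = 604: T = 604 − 284 = 320 mm.
Treads = 21 − 1 = 20; going = 20 × 320 = 6400 mm.
Enclosure = 6400 + 1275 + 1108 = 8783 mm.

8783 mm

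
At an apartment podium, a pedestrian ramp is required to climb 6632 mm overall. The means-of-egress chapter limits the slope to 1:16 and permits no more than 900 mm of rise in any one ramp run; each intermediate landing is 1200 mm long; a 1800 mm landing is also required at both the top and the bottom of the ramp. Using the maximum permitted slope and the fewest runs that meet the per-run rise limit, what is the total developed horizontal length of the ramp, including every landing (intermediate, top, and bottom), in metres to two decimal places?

118.11 m

At most 900 each: 6632/900 = 7.37, giving 8 ramp runs. That means 7 intermediate landings.
Ramp run (horizontal) at 1:16: 6632 × 16 = 106112 mm.
Intermediate landings: 7 × 1200 = 8400 mm.
Top and bottom landings: 2 × 1800 = 3600 mm.
Total = 106112 + 8400 + 3600 = 118112 mm.
= 118.11 m.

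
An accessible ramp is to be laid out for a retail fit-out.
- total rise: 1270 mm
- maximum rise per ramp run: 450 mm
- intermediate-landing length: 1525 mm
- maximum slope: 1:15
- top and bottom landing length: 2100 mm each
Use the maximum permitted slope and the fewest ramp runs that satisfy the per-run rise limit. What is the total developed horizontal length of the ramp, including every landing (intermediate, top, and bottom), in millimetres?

26300 mm

1270 / 450 = 2.82, so 3 ramp runs are needed. That means 2 intermediate landings.
Ramp run (horizontal) at 1:15: 1270 × 15 = 19050 mm.
2 intermediate landings contribute 2 × 1525 = 3050 mm.
Top and bottom landings: 2 × 2100 = 4200 mm.
Total = 19050 + 3050 + 4200 = 26300 mm.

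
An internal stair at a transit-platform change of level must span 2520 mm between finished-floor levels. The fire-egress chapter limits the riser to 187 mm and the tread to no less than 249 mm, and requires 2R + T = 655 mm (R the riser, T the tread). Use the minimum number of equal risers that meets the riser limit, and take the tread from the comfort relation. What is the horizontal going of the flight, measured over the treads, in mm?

3835 mm

⌈2520/187⌉ = 14 risers.
Riser R = 2520 / 14 = 180 mm, within the 187 mm limit.
From 2R + T = 655: T = 655 − 360 = 295 mm.
Treads = 14 − 1 = 13; going = 13 × 295 = 3835 mm.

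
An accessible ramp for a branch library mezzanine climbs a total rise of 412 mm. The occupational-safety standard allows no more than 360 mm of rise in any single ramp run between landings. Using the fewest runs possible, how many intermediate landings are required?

1 intermediate landings

⌈412/360⌉ = 2 ramp runs.
2 runs are separated by 1 intermediate landings.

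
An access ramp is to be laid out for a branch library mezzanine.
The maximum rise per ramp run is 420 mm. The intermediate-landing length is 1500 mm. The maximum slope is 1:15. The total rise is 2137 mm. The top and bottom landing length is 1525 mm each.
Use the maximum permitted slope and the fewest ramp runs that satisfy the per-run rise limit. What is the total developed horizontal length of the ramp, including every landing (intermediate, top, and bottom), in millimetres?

42605 mm

2137 / 420 = 5.09, so 6 ramp runs are needed. That means 5 intermediate landings.
Horizontal run for 2137 mm of rise at 1:15 is 2137 × 15 = 32055 mm.
Intermediate landings: 5 × 1500 = 7500 mm.
Top and bottom landings: 2 × 1525 = 3050 mm.
Total = 32055 + 7500 + 3050 = 42605 mm.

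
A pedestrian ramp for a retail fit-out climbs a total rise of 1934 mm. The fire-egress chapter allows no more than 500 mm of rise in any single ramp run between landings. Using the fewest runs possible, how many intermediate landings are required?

3 intermediate landings

1934 / 500 = 3.868 → round up to 4 ramp runs.
4 runs are separated by 3 intermediate landings.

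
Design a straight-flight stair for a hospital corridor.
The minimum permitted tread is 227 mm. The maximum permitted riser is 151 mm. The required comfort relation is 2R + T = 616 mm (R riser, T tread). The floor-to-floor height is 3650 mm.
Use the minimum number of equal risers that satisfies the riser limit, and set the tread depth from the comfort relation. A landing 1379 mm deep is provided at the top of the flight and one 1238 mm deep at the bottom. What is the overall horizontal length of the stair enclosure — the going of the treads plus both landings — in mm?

⌈3650/151⌉ = 25 risers.
R = 3650 ÷ 25 = 146 mm.
T = 616 − 2·146 = 324 mm, which satisfies the 227 mm minimum.
Going = (25 − 1) × 324 = 7776 mm.
Enclosure = 7776 + 1379 + 1238 = 10393 mm.

10393 mm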